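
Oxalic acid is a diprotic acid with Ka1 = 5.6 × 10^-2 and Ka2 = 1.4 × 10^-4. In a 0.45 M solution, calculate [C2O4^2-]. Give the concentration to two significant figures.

First ionization gives [H+] ≈ [HC2O4-] = 1.33 × 10^-1 M.
Second step: Ka2 = [H+][C2O4^2-]/[HC2O4-] ≈ [C2O4^2-] (since [H+] ≈ [HC2O4-]).
So [C2O4^2-] ≈ Ka2.

1.4 × 10^-4 M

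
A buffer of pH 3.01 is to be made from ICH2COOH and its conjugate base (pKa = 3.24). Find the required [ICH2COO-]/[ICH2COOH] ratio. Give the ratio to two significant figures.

pH = pKa + log(r) ⇒ log(r) = 3.01 − 3.24 = -0.23
r = [ICH2COO-]/[ICH2COOH] = 10^(-0.23) = 0.589

ratio = 0.59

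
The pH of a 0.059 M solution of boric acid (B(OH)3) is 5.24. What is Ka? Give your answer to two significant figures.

[H+] = 10^(-5.24) = 5.75 × 10^-6 M
At equilibrium [HA] = 0.059 − 5.75 × 10^-6 = 5.90 × 10^-2 M
Ka = [H+][A-]/[HA] = (5.75 × 10^-6)² / 5.90 × 10^-2 = 5.6 × 10^-10

Ka = 5.6 × 10^-10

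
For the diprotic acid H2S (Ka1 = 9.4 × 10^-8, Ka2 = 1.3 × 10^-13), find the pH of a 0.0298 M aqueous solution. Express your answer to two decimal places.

pH = 4.28

Since Ka1 ≫ Ka2, the first ionization dominates [H+].
Ka1 = x²/(0.0298 − x) = 9.4 × 10^-8
x ≈ √(9.4 × 10^-8 × 0.0298) = 5.29 × 10^-5 M
pH = −log(5.29 × 10^-5) = 4.28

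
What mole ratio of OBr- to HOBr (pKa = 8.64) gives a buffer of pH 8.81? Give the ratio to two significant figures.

ratio = 1.5

pH = pKa + log(r) ⇒ log(r) = 8.81 − 8.64 = +0.17
r = [OBr-]/[HOBr] = 10^(+0.17) = 1.48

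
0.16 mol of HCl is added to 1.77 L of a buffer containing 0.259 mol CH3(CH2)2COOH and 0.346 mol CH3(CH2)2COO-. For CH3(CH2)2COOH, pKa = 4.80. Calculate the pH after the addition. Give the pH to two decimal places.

Added H+ converts CH3(CH2)2COO- to CH3(CH2)2COOH: CH3(CH2)2COOH → 0.419 mol, CH3(CH2)2COO- → 0.186 mol.
pH = pKa + log([A⁻]/[HA]) = 4.80 + log(0.186/0.419) = 4.80 -0.353

pH = 4.45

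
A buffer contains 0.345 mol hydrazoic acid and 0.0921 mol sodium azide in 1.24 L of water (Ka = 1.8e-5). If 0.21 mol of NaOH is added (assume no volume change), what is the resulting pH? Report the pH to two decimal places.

OH- converts HN3 to N3-: HN3 → 0.135 mol, N3- → 0.302 mol.
pKa = −log(1.8 × 10^-5) = 4.745
Henderson–Hasselbalch with mole ratio 0.302/0.135: pH = 4.745 + (+0.350)

pH = 5.09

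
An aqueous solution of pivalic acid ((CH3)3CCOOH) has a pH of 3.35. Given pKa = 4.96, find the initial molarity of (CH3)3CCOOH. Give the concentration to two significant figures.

C₀ = 1.9 × 10^-2 M

[H+] = 10^(-3.35) = 4.47 × 10^-4 M = x
Ka = 10^(−4.96) = 1.10 × 10^-5
Ka = x²/(C₀ − x) ⇒ C₀ = x + x²/Ka
C₀ = 4.47 × 10^-4 + (4.47 × 10^-4)²/(1.10 × 10^-5) = 1.86 × 10^-2 M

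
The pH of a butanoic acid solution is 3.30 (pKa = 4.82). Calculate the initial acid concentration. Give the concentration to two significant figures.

[H+] = 10^(-3.30) = 5.01 × 10^-4 M = x
Ka = 10^(−4.82) = 1.51 × 10^-5
Ka = x²/(C₀ − x) ⇒ C₀ = x + x²/Ka
C₀ = 5.01 × 10^-4 + (5.01 × 10^-4)²/(1.51 × 10^-5) = 1.71 × 10^-2 M

C₀ = 1.7 × 10^-2 M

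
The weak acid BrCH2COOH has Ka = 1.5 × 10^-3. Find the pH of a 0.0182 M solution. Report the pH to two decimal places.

pH = 2.34

BrCH2COOH ⇌ BrCH2COO- + H+
From the ICE table, Ka = [H+]²/(0.0182 − [H+]) = 1.5 × 10^-3.
The 5% rule fails; solving [H+]² + Ka·[H+] − Ka·C₀ = 0 exactly:
[H+] = [−0.0015 + √(0.0015² + 0.000109)]/2 = 4.53 × 10^-3 M
pH = −log[H+] = −log(4.53 × 10^-3) = 2.34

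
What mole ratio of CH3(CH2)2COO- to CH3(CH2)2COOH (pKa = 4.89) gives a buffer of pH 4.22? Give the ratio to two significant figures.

ratio = 0.21

pH = pKa + log(r) ⇒ log(r) = 4.22 − 4.89 = -0.67
r = [CH3(CH2)2COO-]/[CH3(CH2)2COOH] = 10^(-0.67) = 0.214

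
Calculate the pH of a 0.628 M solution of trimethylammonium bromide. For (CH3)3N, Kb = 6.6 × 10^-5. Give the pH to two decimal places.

pH = 5.01

(CH3)3NH+ is the conjugate acid of the weak base (CH3)3N.
Ka = Kw/Kb = 1.0×10^-14 / 6.6 × 10^-5 = 1.52 × 10^-10
Let x = [H+] at equilibrium. Ka = x²/(0.628 − x).
Since Ka ≪ C₀, x ≈ √(Ka·C₀) = 9.77 × 10^-6 M.
Check: 0.0016% ionized — well under 5%, approximation valid.
pH = −log[H+] = −log(9.77 × 10^-6) = 5.01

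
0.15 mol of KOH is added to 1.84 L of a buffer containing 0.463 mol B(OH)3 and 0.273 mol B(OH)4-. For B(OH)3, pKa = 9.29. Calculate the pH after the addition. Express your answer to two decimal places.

After neutralization: n(B(OH)3) = 0.313 mol, n(B(OH)4-) = 0.423 mol.
Henderson–Hasselbalch with mole ratio 0.423/0.313: pH = 9.29 + (+0.131)

pH = 9.42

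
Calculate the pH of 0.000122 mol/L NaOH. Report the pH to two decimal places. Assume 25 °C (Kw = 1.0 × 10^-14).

pH = 10.09

NaOH is a strong base; [OH-] = 0.000122 M.
pOH = -log(0.000122) = 3.91
pH = 14.00 - 3.91 = 10.09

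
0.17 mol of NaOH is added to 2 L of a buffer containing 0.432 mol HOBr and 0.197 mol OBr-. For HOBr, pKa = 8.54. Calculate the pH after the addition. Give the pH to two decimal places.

After neutralization: n(HOBr) = 0.262 mol, n(OBr-) = 0.367 mol.
Henderson–Hasselbalch with mole ratio 0.367/0.262: pH = 8.54 + (+0.146)

pH = 8.69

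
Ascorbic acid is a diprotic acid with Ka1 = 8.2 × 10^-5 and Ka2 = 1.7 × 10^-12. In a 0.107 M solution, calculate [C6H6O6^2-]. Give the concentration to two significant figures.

1.7 × 10^-12 M

First ionization gives [H+] ≈ [HC6H6O6-] = 2.96 × 10^-3 M.
Second step: Ka2 = [H+][C6H6O6^2-]/[HC6H6O6-] ≈ [C6H6O6^2-] (since [H+] ≈ [HC6H6O6-]).
So [C6H6O6^2-] ≈ Ka2.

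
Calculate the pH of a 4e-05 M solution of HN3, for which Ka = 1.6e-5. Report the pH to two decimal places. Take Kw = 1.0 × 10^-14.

HN3 ⇌ N3- + H+
From the ICE table, Ka = x²/(4e-05 − x) = 1.6 × 10^-5.
The 5% rule fails; solving x² + Ka·x − Ka·C₀ = 0 exactly:
x = (−Ka + √(Ka² + 4·Ka·C₀))/2 = 1.85 × 10^-5 M
pH = −log(1.85 × 10^-5) = 4.73

pH = 4.73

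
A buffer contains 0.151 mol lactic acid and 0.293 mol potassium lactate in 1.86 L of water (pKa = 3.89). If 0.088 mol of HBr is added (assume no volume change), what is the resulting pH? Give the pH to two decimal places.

pH = 3.82

Added H+ converts CH3CH(OH)COO- to CH3CH(OH)COOH: CH3CH(OH)COOH → 0.239 mol, CH3CH(OH)COO- → 0.205 mol.
pH = pKa + log([A⁻]/[HA]) = 3.89 + log(0.205/0.239) = 3.89 -0.067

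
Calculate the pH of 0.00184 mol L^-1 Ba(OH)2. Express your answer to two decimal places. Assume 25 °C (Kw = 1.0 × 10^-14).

Ba(OH)2 is a strong base (each formula unit releases 2 OH-); [OH-] = 0.00368 M.
pOH = -log(0.00368) = 2.43
pH = 14.00 - 2.43 = 11.57

pH = 11.57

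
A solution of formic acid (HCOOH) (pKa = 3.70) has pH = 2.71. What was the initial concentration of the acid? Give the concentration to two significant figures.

C₀ = 2.1 × 10^-2 M

[H+] = 10^(-2.71) = 1.95 × 10^-3 M = x
Ka = 10^(−3.70) = 2.00 × 10^-4
Ka = x²/(C₀ − x) ⇒ C₀ = x + x²/Ka
C₀ = 1.95 × 10^-3 + (1.95 × 10^-3)²/(2.00 × 10^-4) = 2.10 × 10^-2 M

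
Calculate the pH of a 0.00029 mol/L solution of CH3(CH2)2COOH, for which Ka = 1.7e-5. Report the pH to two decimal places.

pH = 4.21

CH3(CH2)2COOH ⇌ CH3(CH2)2COO- + H+
From the ICE table, Ka = [H+]²/(0.00029 − [H+]) = 1.7 × 10^-5.
[H+] is not negligible relative to C₀; solve [H+]² + 1.7e-05·[H+] − 4.93e-09 = 0.
[H+] = (−Ka + √(Ka² + 4·Ka·C₀))/2 = 6.22 × 10^-5 M
pH = −log[H+] = −log(6.22 × 10^-5) = 4.21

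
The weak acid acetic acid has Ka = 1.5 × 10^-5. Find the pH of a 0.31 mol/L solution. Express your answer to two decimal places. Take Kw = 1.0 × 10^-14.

pH = 2.67

CH3COOH ⇌ CH3COO- + H+
Ka = x²/(0.31 − x) = 1.5 × 10^-5
Neglecting x in the denominator: x = √(1.5 × 10^-5 × 0.31) = 2.16 × 10^-3 M
Check: 0.7% ionized — well under 5%, approximation valid.
pH = −log[H+] = −log(2.16 × 10^-3) = 2.67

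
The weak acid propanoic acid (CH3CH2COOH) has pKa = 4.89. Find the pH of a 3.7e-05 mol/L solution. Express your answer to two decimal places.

pH = 4.79

CH3CH2COOH ⇌ CH3CH2COO- + H+
Ka = 10^(−4.89) = 1.29 × 10^-5
From the ICE table, Ka = x²/(3.7e-05 − x) = 1.29 × 10^-5.
The 5% rule fails; solving x² + Ka·x − Ka·C₀ = 0 exactly:
x = [−1.29e-05 + √(1.29e-05² + 1.91e-09)]/2 = 1.63 × 10^-5 M
pH = −log(1.63 × 10^-5) = 4.79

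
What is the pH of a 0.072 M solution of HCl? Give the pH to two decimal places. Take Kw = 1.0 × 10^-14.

HCl is a strong acid and dissociates completely, so [H+] = 0.072 M.
pH = -log(0.072) = 1.14

pH = 1.14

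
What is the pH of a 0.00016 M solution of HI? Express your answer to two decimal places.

HI is a strong acid and dissociates completely, so [H+] = 0.00016 M.
pH = -log(0.00016) = 3.80

pH = 3.80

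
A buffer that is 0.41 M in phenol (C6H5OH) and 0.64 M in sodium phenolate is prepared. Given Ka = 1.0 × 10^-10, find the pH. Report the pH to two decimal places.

pKa = −log(1.0 × 10^-10) = 10.000
Henderson–Hasselbalch: pH = pKa + log([C6H5O-]/[C6H5OH]) = 10.000 + log(0.64/0.41)
pH = 10.000 + (+0.193) = 10.19

pH = 10.19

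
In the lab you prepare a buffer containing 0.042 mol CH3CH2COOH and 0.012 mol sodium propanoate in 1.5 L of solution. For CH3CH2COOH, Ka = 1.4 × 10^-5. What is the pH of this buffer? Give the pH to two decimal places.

pKa = −log(1.4 × 10^-5) = 4.854
pH = pKa + log([A⁻]/[HA]) = 4.854 + log(0.012/0.042)
pH = 4.854 + (-0.544) = 4.31

pH = 4.31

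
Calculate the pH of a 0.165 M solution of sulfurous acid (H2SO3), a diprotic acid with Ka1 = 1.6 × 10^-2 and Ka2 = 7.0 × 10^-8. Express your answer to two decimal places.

Since Ka1 ≫ Ka2, the first ionization dominates [H+].
Ka1 = x²/(0.165 − x) = 1.6 × 10^-2
Solving the quadratic: x = (−Ka1 + √(Ka1² + 4·Ka1·C₀))/2 = 4.40 × 10^-2 M
pH = −log(4.40 × 10^-2) = 1.36

pH = 1.36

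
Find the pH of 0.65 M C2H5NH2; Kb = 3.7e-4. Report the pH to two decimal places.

C2H5NH2 + H2O ⇌ C2H5NH3+ + OH-
From the ICE table, Kb = x²/(0.65 − x) = 3.7 × 10^-4.
Since Kb ≪ C₀, x ≈ √(Kb·C₀) = 1.55 × 10^-2 M.
pOH = −log(1.55 × 10^-2) = 1.81; pH = 14.00 − 1.81 = 12.19

pH = 12.19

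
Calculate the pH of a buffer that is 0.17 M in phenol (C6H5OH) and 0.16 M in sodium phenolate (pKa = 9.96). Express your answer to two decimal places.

pH = 9.93

Henderson–Hasselbalch: pH = pKa + log([C6H5O-]/[C6H5OH]) = 9.96 + log(0.16/0.17)
pH = 9.96 + (-0.026) = 9.93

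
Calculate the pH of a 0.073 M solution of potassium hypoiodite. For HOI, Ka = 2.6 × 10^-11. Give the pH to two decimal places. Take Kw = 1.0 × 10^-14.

pH = 11.71

OI- is the conjugate base of the weak acid HOI.
Kb = Kw/Ka = 1.0×10^-14 / 2.6 × 10^-11 = 3.85 × 10^-4
From the ICE table, Kb = [OH-]²/(0.073 − [OH-]) = 3.85 × 10^-4.
[OH-] is not negligible relative to C₀; solve [OH-]² + 0.000385·[OH-] − 2.81e-05 = 0.
[OH-] = (−Kb + √(Kb² + 4·Kb·C₀))/2 = 5.11 × 10^-3 M
pOH = −log(5.11 × 10^-3) = 2.29; pH = 14.00 − 2.29 = 11.71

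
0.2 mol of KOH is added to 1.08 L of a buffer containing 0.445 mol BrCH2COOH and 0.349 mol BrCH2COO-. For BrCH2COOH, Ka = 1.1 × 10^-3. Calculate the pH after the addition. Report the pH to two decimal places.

OH- converts BrCH2COOH to BrCH2COO-: BrCH2COOH → 0.245 mol, BrCH2COO- → 0.549 mol.
pKa = −log(1.1 × 10^-3) = 2.959
Henderson–Hasselbalch with mole ratio 0.549/0.245: pH = 2.959 + (+0.350)

pH = 3.31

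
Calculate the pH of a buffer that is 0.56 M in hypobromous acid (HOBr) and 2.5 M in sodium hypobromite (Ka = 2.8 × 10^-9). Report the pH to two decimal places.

pH = 9.20

pKa = −log(2.8 × 10^-9) = 8.553
Using pH = pKa + log([base]/[acid]) with [base]/[acid] = 2.5/0.56:
pH = 8.553 + (+0.650) = 9.20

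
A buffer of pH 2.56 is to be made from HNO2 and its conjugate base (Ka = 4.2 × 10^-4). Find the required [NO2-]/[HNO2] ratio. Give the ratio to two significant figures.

ratio = 0.15

pKa = -log(4.2 × 10^-4) = 3.377
pH = pKa + log(r) ⇒ log(r) = 2.56 − 3.377 = -0.817
r = [NO2-]/[HNO2] = 10^(-0.817) = 0.152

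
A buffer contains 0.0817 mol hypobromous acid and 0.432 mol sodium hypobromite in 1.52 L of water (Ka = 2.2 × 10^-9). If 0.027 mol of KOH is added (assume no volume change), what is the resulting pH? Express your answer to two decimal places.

pH = 9.58

OH- converts HOBr to OBr-: HOBr → 0.0547 mol, OBr- → 0.459 mol.
pKa = −log(2.2 × 10^-9) = 8.658
pH = pKa + log([A⁻]/[HA]) = 8.658 + log(0.459/0.0547) = 8.658 +0.924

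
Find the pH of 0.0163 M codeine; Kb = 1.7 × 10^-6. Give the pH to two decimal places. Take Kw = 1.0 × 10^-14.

C18H21NO3 + H2O ⇌ C18H22NO3+ + OH-
From the ICE table, Kb = [OH-]²/(0.0163 − [OH-]) = 1.7 × 10^-6.
Since Kb ≪ C₀, [OH-] ≈ √(Kb·C₀) = 1.66 × 10^-4 M.
Check: 1% ionized — well under 5%, approximation valid.
pOH = −log(1.66 × 10^-4) = 3.78; pH = 14.00 − 3.78 = 10.22

pH = 10.22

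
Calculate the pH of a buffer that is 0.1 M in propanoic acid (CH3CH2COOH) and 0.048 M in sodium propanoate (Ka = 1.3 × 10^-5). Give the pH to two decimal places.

pH = 4.57

pKa = −log(1.3 × 10^-5) = 4.886
pH = pKa + log([A⁻]/[HA]) = 4.886 + log(0.048/0.1)
pH = 4.886 + (-0.319) = 4.57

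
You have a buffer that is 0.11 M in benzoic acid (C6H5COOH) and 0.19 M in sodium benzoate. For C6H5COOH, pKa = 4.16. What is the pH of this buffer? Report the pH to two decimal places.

Using pH = pKa + log([base]/[acid]) with [base]/[acid] = 0.19/0.11:
pH = 4.16 + (+0.237) = 4.40

pH = 4.40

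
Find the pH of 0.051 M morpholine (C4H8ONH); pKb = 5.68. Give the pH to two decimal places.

C4H8ONH + H2O ⇌ C4H8ONH2+ + OH-
Kb = 10^(−5.68) = 2.09 × 10^-6
From the ICE table, Kb = x²/(0.051 − x) = 2.09 × 10^-6.
Since Kb ≪ C₀, x ≈ √(Kb·C₀) = 3.26 × 10^-4 M.
(x/C₀ = 0.64% < 5%, so the approximation holds.)
pOH = −log(3.26 × 10^-4) = 3.49; pH = 14.00 − 3.49 = 10.51

pH = 10.51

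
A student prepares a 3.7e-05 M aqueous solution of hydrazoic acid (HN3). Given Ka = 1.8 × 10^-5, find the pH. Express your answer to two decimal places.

pH = 4.74

HN3 ⇌ N3- + H+
Ka = x²/(3.7e-05 − x) = 1.8 × 10^-5
Here C₀/Ka ≈ 2.06, so the small-x approximation fails. Use the quadratic:
x = [−1.8e-05 + √(1.8e-05² + 2.66e-09)]/2 = 1.83 × 10^-5 M
pH = −log(1.83 × 10^-5) = 4.74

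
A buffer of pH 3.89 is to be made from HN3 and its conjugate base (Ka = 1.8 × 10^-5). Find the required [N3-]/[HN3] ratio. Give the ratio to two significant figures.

ratio = 0.14

pKa = -log(1.8 × 10^-5) = 4.745
pH = pKa + log(r) ⇒ log(r) = 3.89 − 4.745 = -0.855
r = [N3-]/[HN3] = 10^(-0.855) = 0.14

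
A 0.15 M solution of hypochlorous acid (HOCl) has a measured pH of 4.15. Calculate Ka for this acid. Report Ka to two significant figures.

Ka = 3.3 × 10^-8

[H+] = 10^(-4.15) = 7.08 × 10^-5 M
At equilibrium [HA] = 0.15 − 7.08 × 10^-5 = 1.50 × 10^-1 M
Ka = [H+][A-]/[HA] = (7.08 × 10^-5)² / 1.50 × 10^-1 = 3.3 × 10^-8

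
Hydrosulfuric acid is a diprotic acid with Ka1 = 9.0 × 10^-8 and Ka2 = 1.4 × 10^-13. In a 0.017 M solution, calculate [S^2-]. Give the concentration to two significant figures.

First ionization gives [H+] ≈ [HS-] = 3.91 × 10^-5 M.
Second step: Ka2 = [H+][S^2-]/[HS-] ≈ [S^2-] (since [H+] ≈ [HS-]).
So [S^2-] ≈ Ka2.

1.4 × 10^-13 M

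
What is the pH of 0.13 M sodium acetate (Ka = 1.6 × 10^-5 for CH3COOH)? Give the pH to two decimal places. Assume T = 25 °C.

pH = 8.95

CH3COO- is the conjugate base of the weak acid CH3COOH.
Kb = Kw/Ka = 1.0×10^-14 / 1.6 × 10^-5 = 6.25 × 10^-10
Kb = x²/(0.13 − x) = 6.25 × 10^-10
Neglecting x in the denominator: x = √(6.25 × 10^-10 × 0.13) = 9.01 × 10^-6 M
pOH = 5.05, so pH = 14.00 − pOH = 8.95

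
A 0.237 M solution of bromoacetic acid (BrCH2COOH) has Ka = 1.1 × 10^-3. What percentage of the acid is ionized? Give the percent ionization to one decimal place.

BrCH2COOH ⇌ BrCH2COO- + H+; let x = [H+] at equilibrium.
Solve x² + 0.0011x − 0.000261 = 0 → x = 1.56 × 10^-2 M
Fraction ionized = 1.56 × 10^-2 / 0.237 = 0.0658 → 6.6%

6.6%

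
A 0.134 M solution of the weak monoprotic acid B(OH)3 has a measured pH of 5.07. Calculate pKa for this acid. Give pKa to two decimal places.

[H+] = 10^(-5.07) = 8.51 × 10^-6 M
At equilibrium [HA] = 0.134 − 8.51 × 10^-6 = 1.34 × 10^-1 M
Ka = [H+][A-]/[HA] = (8.51 × 10^-6)² / 1.34 × 10^-1 = 5.40 × 10^-10
pKa = -log(5.40 × 10^-10) = 9.27

pKa = 9.27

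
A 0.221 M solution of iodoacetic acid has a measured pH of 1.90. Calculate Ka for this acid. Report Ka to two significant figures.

Ka = 7.6 × 10^-4

[H+] = 10^(-1.90) = 1.26 × 10^-2 M
At equilibrium [HA] = 0.221 − 1.26 × 10^-2 = 2.08 × 10^-1 M
Ka = [H+][A-]/[HA] = (1.26 × 10^-2)² / 2.08 × 10^-1 = 7.6 × 10^-4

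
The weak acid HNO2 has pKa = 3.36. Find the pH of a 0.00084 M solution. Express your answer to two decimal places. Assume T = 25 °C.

pH = 3.37

HNO2 ⇌ NO2- + H+
Ka = 10^(−3.36) = 4.37 × 10^-4
Ka = [H+]²/(0.00084 − [H+]) = 4.37 × 10^-4
[H+] is not negligible relative to C₀; solve [H+]² + 0.000437·[H+] − 3.67e-07 = 0.
[H+] = [−0.000437 + √(0.000437² + 1.47e-06)]/2 = 4.26 × 10^-4 M
pH = −log[H+] = −log(4.26 × 10^-4) = 3.37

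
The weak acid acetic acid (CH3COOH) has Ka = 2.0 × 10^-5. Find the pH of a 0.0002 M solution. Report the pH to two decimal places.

pH = 4.27

CH3COOH ⇌ CH3COO- + H+
From the ICE table, Ka = x²/(0.0002 − x) = 2.0 × 10^-5.
The 5% rule fails; solving x² + Ka·x − Ka·C₀ = 0 exactly:
x = [−2e-05 + √(2e-05² + 1.6e-08)]/2 = 5.40 × 10^-5 M
pH = −log[H+] = −log(5.40 × 10^-5) = 4.27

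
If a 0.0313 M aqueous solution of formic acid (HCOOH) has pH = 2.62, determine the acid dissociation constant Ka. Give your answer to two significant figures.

Ka = 2.0 × 10^-4

[H+] = 10^(-2.62) = 2.40 × 10^-3 M
At equilibrium [HA] = 0.0313 − 2.40 × 10^-3 = 2.89 × 10^-2 M
Ka = [H+][A-]/[HA] = (2.40 × 10^-3)² / 2.89 × 10^-2 = 2.0 × 10^-4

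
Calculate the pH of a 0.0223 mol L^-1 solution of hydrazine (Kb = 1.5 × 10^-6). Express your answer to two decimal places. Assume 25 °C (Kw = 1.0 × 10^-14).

pH = 10.26

N2H4 + H2O ⇌ N2H5+ + OH-
From the ICE table, Kb = [OH-]²/(0.0223 − [OH-]) = 1.5 × 10^-6.
Neglecting [OH-] in the denominator: [OH-] = √(1.5 × 10^-6 × 0.0223) = 1.83 × 10^-4 M
([OH-]/C₀ = 0.82% < 5%, so the approximation holds.)
pOH = −log(1.83 × 10^-4) = 3.74; pH = 14.00 − 3.74 = 10.26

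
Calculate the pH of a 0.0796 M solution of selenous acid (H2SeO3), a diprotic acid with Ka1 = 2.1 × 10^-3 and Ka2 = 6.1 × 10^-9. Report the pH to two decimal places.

pH = 1.92

Since Ka1 ≫ Ka2, the first ionization dominates [H+].
Ka1 = x²/(0.0796 − x) = 2.1 × 10^-3
Solving the quadratic: x = (−Ka1 + √(Ka1² + 4·Ka1·C₀))/2 = 1.19 × 10^-2 M
pH = −log(1.19 × 10^-2) = 1.92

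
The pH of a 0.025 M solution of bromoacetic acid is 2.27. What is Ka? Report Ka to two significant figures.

Ka = 1.5 × 10^-3

[H+] = 10^(-2.27) = 5.37 × 10^-3 M
At equilibrium [HA] = 0.025 − 5.37 × 10^-3 = 1.96 × 10^-2 M
Ka = [H+][A-]/[HA] = (5.37 × 10^-3)² / 1.96 × 10^-2 = 1.5 × 10^-3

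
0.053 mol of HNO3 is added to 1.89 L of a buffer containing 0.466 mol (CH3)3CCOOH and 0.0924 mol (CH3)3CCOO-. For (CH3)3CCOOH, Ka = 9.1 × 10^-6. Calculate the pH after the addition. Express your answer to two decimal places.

pH = 3.92

Added H+ converts (CH3)3CCOO- to (CH3)3CCOOH: (CH3)3CCOOH → 0.519 mol, (CH3)3CCOO- → 0.0394 mol.
pKa = −log(9.1 × 10^-6) = 5.041
Henderson–Hasselbalch with mole ratio 0.0394/0.519: pH = 5.041 + (-1.120)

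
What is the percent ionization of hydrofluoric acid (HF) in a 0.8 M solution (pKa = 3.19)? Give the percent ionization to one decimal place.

HF ⇌ F- + H+; let x = [H+] at equilibrium.
Ka = 10^(−3.19) = 6.46 × 10^-4
x ≈ √(Ka·C₀) = √(6.46 × 10^-4 × 0.8) = 2.27 × 10^-2 M
Fraction ionized = 2.27 × 10^-2 / 0.8 = 0.0284 → 2.8%

2.8%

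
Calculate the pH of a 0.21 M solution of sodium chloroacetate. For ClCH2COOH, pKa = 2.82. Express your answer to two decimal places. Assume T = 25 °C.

ClCH2COO- is the conjugate base of the weak acid ClCH2COOH.
Ka = 10^(−2.82) = 1.51 × 10^-3
Kb = Kw/Ka = 1.0×10^-14 / 1.51 × 10^-3 = 6.62 × 10^-12
Let x = [OH-] at equilibrium. Kb = x²/(0.21 − x).
Since Kb ≪ C₀, x ≈ √(Kb·C₀) = 1.18 × 10^-6 M.
(x/C₀ = 0.00056% < 5%, so the approximation holds.)
pOH = −log(1.18 × 10^-6) = 5.93; pH = 14.00 − 5.93 = 8.07

pH = 8.07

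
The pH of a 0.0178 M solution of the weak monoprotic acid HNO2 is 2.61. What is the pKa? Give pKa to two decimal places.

pKa = 3.41

[H+] = 10^(-2.61) = 2.45 × 10^-3 M
At equilibrium [HA] = 0.0178 − 2.45 × 10^-3 = 1.53 × 10^-2 M
Ka = [H+][A-]/[HA] = (2.45 × 10^-3)² / 1.53 × 10^-2 = 3.92 × 10^-4
pKa = -log(3.92 × 10^-4) = 3.41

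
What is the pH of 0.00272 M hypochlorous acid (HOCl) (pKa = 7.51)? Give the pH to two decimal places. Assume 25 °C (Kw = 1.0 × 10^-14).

HOCl ⇌ OCl- + H+
Ka = 10^(−7.51) = 3.09 × 10^-8
From the ICE table, Ka = [H+]²/(0.00272 − [H+]) = 3.09 × 10^-8.
Since Ka ≪ C₀, [H+] ≈ √(Ka·C₀) = 9.17 × 10^-6 M.
([H+]/C₀ = 0.34% < 5%, so the approximation holds.)
pH = −log(9.17 × 10^-6) = 5.04

pH = 5.04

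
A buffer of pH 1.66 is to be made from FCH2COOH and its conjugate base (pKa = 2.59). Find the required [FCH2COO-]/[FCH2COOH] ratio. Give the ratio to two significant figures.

pH = pKa + log(r) ⇒ log(r) = 1.66 − 2.59 = -0.93
r = [FCH2COO-]/[FCH2COOH] = 10^(-0.93) = 0.117

ratio = 0.12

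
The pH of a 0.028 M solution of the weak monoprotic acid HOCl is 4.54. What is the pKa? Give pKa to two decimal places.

pKa = 7.53

[H+] = 10^(-4.54) = 2.88 × 10^-5 M
At equilibrium [HA] = 0.028 − 2.88 × 10^-5 = 2.80 × 10^-2 M
Ka = [H+][A-]/[HA] = (2.88 × 10^-5)² / 2.80 × 10^-2 = 2.96 × 10^-8
pKa = -log(2.96 × 10^-8) = 7.53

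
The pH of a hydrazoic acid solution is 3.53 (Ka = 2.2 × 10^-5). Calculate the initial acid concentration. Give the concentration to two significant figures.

C₀ = 4.3 × 10^-3 M

[H+] = 10^(-3.53) = 2.95 × 10^-4 M = x
Ka = x²/(C₀ − x) ⇒ C₀ = x + x²/Ka
C₀ = 2.95 × 10^-4 + (2.95 × 10^-4)²/(2.2 × 10^-5) = 4.25 × 10^-3 M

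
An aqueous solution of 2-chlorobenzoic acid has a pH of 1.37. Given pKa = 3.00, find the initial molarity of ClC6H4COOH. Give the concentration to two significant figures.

C₀ = 1.9 M

[H+] = 10^(-1.37) = 4.27 × 10^-2 M = x
Ka = 10^(−3.00) = 1.00 × 10^-3
Ka = x²/(C₀ − x) ⇒ C₀ = x + x²/Ka
C₀ = 4.27 × 10^-2 + (4.27 × 10^-2)²/(1.00 × 10^-3) = 1.87 M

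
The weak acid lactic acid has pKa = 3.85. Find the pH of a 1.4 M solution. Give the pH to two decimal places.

CH3CH(OH)COOH ⇌ CH3CH(OH)COO- + H+
Ka = 10^(−3.85) = 1.41 × 10^-4
From the ICE table, Ka = x²/(1.4 − x) = 1.41 × 10^-4.
Assume x ≪ 1.4: x ≈ √(1.41 × 10^-4 × 1.4) = 1.40 × 10^-2 M
pH = −log(1.40 × 10^-2) = 1.85

pH = 1.85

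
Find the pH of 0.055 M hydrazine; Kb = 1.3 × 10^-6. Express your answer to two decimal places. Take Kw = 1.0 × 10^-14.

N2H4 + H2O ⇌ N2H5+ + OH-
Kb = x²/(0.055 − x) = 1.3 × 10^-6
Assume x ≪ 0.055: x ≈ √(1.3 × 10^-6 × 0.055) = 2.67 × 10^-4 M
Check: 0.49% ionized — well under 5%, approximation valid.
pOH = −log(2.67 × 10^-4) = 3.57; pH = 14.00 − 3.57 = 10.43

pH = 10.43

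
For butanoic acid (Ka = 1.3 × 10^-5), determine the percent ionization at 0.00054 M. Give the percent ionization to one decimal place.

CH3(CH2)2COOH ⇌ CH3(CH2)2COO- + H+; let x = [H+] at equilibrium.
Solve x² + 1.3e-05x − 7.02e-09 = 0 → x = 7.75 × 10^-5 M
Fraction ionized = 7.75 × 10^-5 / 0.00054 = 0.1435 → 14.4%

14.4%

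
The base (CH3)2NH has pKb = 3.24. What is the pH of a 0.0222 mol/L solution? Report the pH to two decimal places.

pH = 11.52

(CH3)2NH + H2O ⇌ (CH3)2NH2+ + OH-
Kb = 10^(−3.24) = 5.75 × 10^-4
From the ICE table, Kb = x²/(0.0222 − x) = 5.75 × 10^-4.
Here C₀/Kb ≈ 38.6, so the small-x approximation fails. Use the quadratic:
x = (−Kb + √(Kb² + 4·Kb·C₀))/2 = 3.30 × 10^-3 M
pOH = −log(3.30 × 10^-3) = 2.48; pH = 14.00 − 2.48 = 11.52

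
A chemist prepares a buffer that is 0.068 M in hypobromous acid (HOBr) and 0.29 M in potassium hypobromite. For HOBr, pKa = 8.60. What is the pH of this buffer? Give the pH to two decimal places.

Using pH = pKa + log([base]/[acid]) with [base]/[acid] = 0.29/0.068:
pH = 8.60 + (+0.630) = 9.23

pH = 9.23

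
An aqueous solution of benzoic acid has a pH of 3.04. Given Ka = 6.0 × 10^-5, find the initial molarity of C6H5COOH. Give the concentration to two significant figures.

[H+] = 10^(-3.04) = 9.12 × 10^-4 M = x
Ka = x²/(C₀ − x) ⇒ C₀ = x + x²/Ka
C₀ = 9.12 × 10^-4 + (9.12 × 10^-4)²/(6.0 × 10^-5) = 1.48 × 10^-2 M

C₀ = 1.5 × 10^-2 M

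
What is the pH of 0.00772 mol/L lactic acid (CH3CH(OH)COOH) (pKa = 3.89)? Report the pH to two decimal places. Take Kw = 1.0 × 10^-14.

CH3CH(OH)COOH ⇌ CH3CH(OH)COO- + H+
Ka = 10^(−3.89) = 1.29 × 10^-4
From the ICE table, Ka = x²/(0.00772 − x) = 1.29 × 10^-4.
x is not negligible relative to C₀; solve x² + 0.000129·x − 9.96e-07 = 0.
x = [−0.000129 + √(0.000129² + 3.98e-06)]/2 = 9.36 × 10^-4 M
pH = −log(9.36 × 10^-4) = 3.03

pH = 3.03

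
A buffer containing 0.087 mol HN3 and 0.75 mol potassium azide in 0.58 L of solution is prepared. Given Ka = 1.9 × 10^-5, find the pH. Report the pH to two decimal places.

pKa = −log(1.9 × 10^-5) = 4.721
Henderson–Hasselbalch: pH = pKa + log([N3-]/[HN3]) = 4.721 + log(0.75/0.087)
pH = 4.721 + (+0.936) = 5.66

pH = 5.66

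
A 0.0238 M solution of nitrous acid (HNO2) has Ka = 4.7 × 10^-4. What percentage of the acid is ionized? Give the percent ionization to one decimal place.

HNO2 ⇌ NO2- + H+; let x = [H+] at equilibrium.
Solve x² + 0.00047x − 1.12e-05 = 0 → x = 3.12 × 10^-3 M
% ionization = x/C₀ × 100% = 3.12 × 10^-3/0.0238 × 100% = 13.1%

13.1%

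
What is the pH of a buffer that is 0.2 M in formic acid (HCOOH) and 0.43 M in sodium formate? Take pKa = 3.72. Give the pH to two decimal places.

Using pH = pKa + log([base]/[acid]) with [base]/[acid] = 0.43/0.2:
pH = 3.72 + (+0.332) = 4.05

pH = 4.05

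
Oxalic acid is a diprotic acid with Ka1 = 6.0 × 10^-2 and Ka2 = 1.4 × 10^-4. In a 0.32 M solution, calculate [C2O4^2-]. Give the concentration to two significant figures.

1.4 × 10^-4 M

First ionization gives [H+] ≈ [HC2O4-] = 1.12 × 10^-1 M.
Second step: Ka2 = [H+][C2O4^2-]/[HC2O4-] ≈ [C2O4^2-] (since [H+] ≈ [HC2O4-]).
So [C2O4^2-] ≈ Ka2.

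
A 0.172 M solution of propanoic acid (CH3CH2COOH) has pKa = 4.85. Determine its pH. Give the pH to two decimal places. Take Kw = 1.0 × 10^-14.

CH3CH2COOH ⇌ CH3CH2COO- + H+
Ka = 10^(−4.85) = 1.41 × 10^-5
Ka = [H+]²/(0.172 − [H+]) = 1.41 × 10^-5
Since Ka ≪ C₀, [H+] ≈ √(Ka·C₀) = 1.56 × 10^-3 M.
Check: 0.91% ionized — well under 5%, approximation valid.
pH = −log(1.56 × 10^-3) = 2.81

pH = 2.81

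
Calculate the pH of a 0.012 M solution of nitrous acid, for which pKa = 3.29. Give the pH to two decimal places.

pH = 2.65

HNO2 ⇌ NO2- + H+
Ka = 10^(−3.29) = 5.13 × 10^-4
Let x = [H+] at equilibrium. Ka = x²/(0.012 − x).
x is not negligible relative to C₀; solve x² + 0.000513·x − 6.16e-06 = 0.
x = [−0.000513 + √(0.000513² + 2.46e-05)]/2 = 2.24 × 10^-3 M
pH = −log(2.24 × 10^-3) = 2.65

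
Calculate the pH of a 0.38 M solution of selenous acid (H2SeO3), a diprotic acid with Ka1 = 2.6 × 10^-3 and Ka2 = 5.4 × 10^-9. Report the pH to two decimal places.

pH = 1.52

Ka1 ≫ Ka2, so treat the first dissociation as the only significant source of H+.
Ka1 = x²/(0.38 − x) = 2.6 × 10^-3
Solving the quadratic: x = (−Ka1 + √(Ka1² + 4·Ka1·C₀))/2 = 3.02 × 10^-2 M
pH = −log(3.02 × 10^-2) = 1.52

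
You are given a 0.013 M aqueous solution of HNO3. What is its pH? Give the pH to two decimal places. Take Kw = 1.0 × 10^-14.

HNO3 is a strong acid and dissociates completely, so [H+] = 0.013 M.
pH = -log(0.013) = 1.89

pH = 1.89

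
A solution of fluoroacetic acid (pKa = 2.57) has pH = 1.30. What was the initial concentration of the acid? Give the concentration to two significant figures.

C₀ = 9.8 × 10^-1 M

[H+] = 10^(-1.30) = 5.01 × 10^-2 M = x
Ka = 10^(−2.57) = 2.69 × 10^-3
Ka = x²/(C₀ − x) ⇒ C₀ = x + x²/Ka
C₀ = 5.01 × 10^-2 + (5.01 × 10^-2)²/(2.69 × 10^-3) = 9.83 × 10^-1 M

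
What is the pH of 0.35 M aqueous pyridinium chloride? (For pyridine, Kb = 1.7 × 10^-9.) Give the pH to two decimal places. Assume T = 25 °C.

pH = 2.84

C5H5NH+ is the conjugate acid of the weak base C5H5N.
Ka = Kw/Kb = 1.0×10^-14 / 1.7 × 10^-9 = 5.88 × 10^-6
From the ICE table, Ka = [H+]²/(0.35 − [H+]) = 5.88 × 10^-6.
Assume [H+] ≪ 0.35: [H+] ≈ √(5.88 × 10^-6 × 0.35) = 1.43 × 10^-3 M
Check: 0.41% ionized — well under 5%, approximation valid.
pH = −log[H+] = −log(1.43 × 10^-3) = 2.84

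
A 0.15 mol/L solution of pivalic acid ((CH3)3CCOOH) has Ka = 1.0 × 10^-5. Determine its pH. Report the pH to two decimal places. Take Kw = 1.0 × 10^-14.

pH = 2.91

(CH3)3CCOOH ⇌ (CH3)3CCOO- + H+
Ka = [H+]²/(0.15 − [H+]) = 1.0 × 10^-5
Since Ka ≪ C₀, [H+] ≈ √(Ka·C₀) = 1.22 × 10^-3 M.
([H+]/C₀ = 0.82% < 5%, so the approximation holds.)
pH = −log[H+] = −log(1.22 × 10^-3) = 2.91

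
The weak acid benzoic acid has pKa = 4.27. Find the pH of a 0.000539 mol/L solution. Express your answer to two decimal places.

C6H5COOH ⇌ C6H5COO- + H+
Ka = 10^(−4.27) = 5.37 × 10^-5
From the ICE table, Ka = [H+]²/(0.000539 − [H+]) = 5.37 × 10^-5.
The 5% rule fails; solving [H+]² + Ka·[H+] − Ka·C₀ = 0 exactly:
[H+] = [−5.37e-05 + √(5.37e-05² + 1.16e-07)]/2 = 1.45 × 10^-4 M
pH = −log[H+] = −log(1.45 × 10^-4) = 3.84

pH = 3.84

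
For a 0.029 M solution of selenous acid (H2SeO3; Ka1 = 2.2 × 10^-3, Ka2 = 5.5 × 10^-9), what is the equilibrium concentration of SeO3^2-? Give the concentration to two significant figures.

5.5 × 10^-9 M

First ionization gives [H+] ≈ [HSeO3-] = 6.96 × 10^-3 M.
Second step: Ka2 = [H+][SeO3^2-]/[HSeO3-] ≈ [SeO3^2-] (since [H+] ≈ [HSeO3-]).
So [SeO3^2-] ≈ Ka2.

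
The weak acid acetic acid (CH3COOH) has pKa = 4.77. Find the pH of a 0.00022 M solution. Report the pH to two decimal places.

CH3COOH ⇌ CH3COO- + H+
Ka = 10^(−4.77) = 1.70 × 10^-5
Ka = x²/(0.00022 − x) = 1.70 × 10^-5
The 5% rule fails; solving x² + Ka·x − Ka·C₀ = 0 exactly:
x = (−Ka + √(Ka² + 4·Ka·C₀))/2 = 5.32 × 10^-5 M
pH = −log(5.32 × 10^-5) = 4.27

pH = 4.27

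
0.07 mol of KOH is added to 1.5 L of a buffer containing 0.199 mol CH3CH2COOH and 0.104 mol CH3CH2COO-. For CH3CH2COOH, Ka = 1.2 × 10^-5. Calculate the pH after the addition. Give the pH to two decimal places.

pH = 5.05

After neutralization: n(CH3CH2COOH) = 0.129 mol, n(CH3CH2COO-) = 0.174 mol.
pKa = −log(1.2 × 10^-5) = 4.921
pH = pKa + log(n_CH3CH2COO-/n_CH3CH2COOH) = 4.921 + log(0.174/0.129) = 4.921 + (+0.130)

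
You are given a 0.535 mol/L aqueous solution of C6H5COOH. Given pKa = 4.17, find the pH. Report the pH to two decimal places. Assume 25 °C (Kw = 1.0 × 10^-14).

pH = 2.22

C6H5COOH ⇌ C6H5COO- + H+
Ka = 10^(−4.17) = 6.76 × 10^-5
Ka = [H+]²/(0.535 − [H+]) = 6.76 × 10^-5
Since Ka ≪ C₀, [H+] ≈ √(Ka·C₀) = 6.01 × 10^-3 M.
pH = −log(6.01 × 10^-3) = 2.22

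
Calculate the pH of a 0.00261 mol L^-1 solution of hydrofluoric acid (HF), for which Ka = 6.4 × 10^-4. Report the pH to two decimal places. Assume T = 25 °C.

pH = 3.00

HF ⇌ F- + H+
Ka = [H+]²/(0.00261 − [H+]) = 6.4 × 10^-4
Here C₀/Ka ≈ 4.08, so the small-[H+] approximation fails. Use the quadratic:
[H+] = [−0.00064 + √(0.00064² + 6.68e-06)]/2 = 1.01 × 10^-3 M
pH = −log[H+] = −log(1.01 × 10^-3) = 3.00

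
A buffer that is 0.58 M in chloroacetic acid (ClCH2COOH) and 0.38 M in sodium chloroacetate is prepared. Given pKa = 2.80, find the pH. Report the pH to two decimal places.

pH = 2.62

Henderson–Hasselbalch: pH = pKa + log([ClCH2COO-]/[ClCH2COOH]) = 2.80 + log(0.38/0.58)
pH = 2.80 + (-0.184) = 2.62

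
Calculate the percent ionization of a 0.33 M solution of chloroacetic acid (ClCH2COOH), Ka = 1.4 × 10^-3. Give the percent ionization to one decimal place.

6.3%

ClCH2COOH ⇌ ClCH2COO- + H+; let x = [H+] at equilibrium.
Solve x² + 0.0014x − 0.000462 = 0 → x = 2.08 × 10^-2 M
% ionization = x/C₀ × 100% = 2.08 × 10^-2/0.33 × 100% = 6.3%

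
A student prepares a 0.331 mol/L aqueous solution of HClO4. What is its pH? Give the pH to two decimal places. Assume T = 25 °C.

HClO4 is a strong acid and dissociates completely, so [H+] = 0.331 M.
pH = -log(0.331) = 0.48

pH = 0.48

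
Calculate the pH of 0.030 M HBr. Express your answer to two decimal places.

pH = 1.52

HBr is a strong acid and dissociates completely, so [H+] = 0.030 M.
pH = -log(0.03) = 1.52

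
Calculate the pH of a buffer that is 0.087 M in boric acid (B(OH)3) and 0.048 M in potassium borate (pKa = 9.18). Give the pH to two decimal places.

pH = 8.92

pH = pKa + log([A⁻]/[HA]) = 9.18 + log(0.048/0.087)
pH = 9.18 + (-0.258) = 8.92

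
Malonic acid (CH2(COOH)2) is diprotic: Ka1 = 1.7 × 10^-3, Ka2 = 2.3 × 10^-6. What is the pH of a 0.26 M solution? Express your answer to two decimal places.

pH = 1.69

Since Ka1 ≫ Ka2, the first ionization dominates [H+].
Ka1 = x²/(0.26 − x) = 1.7 × 10^-3
Solving the quadratic: x = (−Ka1 + √(Ka1² + 4·Ka1·C₀))/2 = 2.02 × 10^-2 M
pH = −log(2.02 × 10^-2) = 1.69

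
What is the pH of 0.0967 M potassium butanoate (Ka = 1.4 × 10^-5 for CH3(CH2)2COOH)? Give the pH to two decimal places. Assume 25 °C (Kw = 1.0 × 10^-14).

pH = 8.92

CH3(CH2)2COO- is the conjugate base of the weak acid CH3(CH2)2COOH.
Kb = Kw/Ka = 1.0×10^-14 / 1.4 × 10^-5 = 7.14 × 10^-10
From the ICE table, Kb = x²/(0.0967 − x) = 7.14 × 10^-10.
Assume x ≪ 0.0967: x ≈ √(7.14 × 10^-10 × 0.0967) = 8.31 × 10^-6 M
Check: 0.0086% ionized — well under 5%, approximation valid.
pOH = 5.08, so pH = 14.00 − pOH = 8.92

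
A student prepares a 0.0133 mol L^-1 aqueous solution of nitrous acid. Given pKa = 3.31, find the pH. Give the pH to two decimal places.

pH = 2.63

HNO2 ⇌ NO2- + H+
Ka = 10^(−3.31) = 4.90 × 10^-4
From the ICE table, Ka = x²/(0.0133 − x) = 4.90 × 10^-4.
x is not negligible relative to C₀; solve x² + 0.00049·x − 6.52e-06 = 0.
x = [−0.00049 + √(0.00049² + 2.61e-05)]/2 = 2.32 × 10^-3 M
pH = −log(2.32 × 10^-3) = 2.63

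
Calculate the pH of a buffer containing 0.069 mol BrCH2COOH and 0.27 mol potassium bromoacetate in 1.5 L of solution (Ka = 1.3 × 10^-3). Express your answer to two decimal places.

pH = 3.48

pKa = −log(1.3 × 10^-3) = 2.886
Henderson–Hasselbalch: pH = pKa + log([BrCH2COO-]/[BrCH2COOH]) = 2.886 + log(0.27/0.069)
pH = 2.886 + (+0.593) = 3.48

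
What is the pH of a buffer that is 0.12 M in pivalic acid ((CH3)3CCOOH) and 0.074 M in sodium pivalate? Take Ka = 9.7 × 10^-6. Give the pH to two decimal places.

pH = 4.80

pKa = −log(9.7 × 10^-6) = 5.013
Using pH = pKa + log([base]/[acid]) with [base]/[acid] = 0.074/0.12:
pH = 5.013 + (-0.210) = 4.80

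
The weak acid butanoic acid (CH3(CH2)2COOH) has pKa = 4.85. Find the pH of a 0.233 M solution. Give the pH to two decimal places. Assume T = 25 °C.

pH = 2.74

CH3(CH2)2COOH ⇌ CH3(CH2)2COO- + H+
Ka = 10^(−4.85) = 1.41 × 10^-5
From the ICE table, Ka = x²/(0.233 − x) = 1.41 × 10^-5.
Since Ka ≪ C₀, x ≈ √(Ka·C₀) = 1.81 × 10^-3 M.
pH = −log(1.81 × 10^-3) = 2.74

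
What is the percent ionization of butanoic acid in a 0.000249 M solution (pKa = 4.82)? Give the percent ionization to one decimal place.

CH3(CH2)2COOH ⇌ CH3(CH2)2COO- + H+; let x = [H+] at equilibrium.
Ka = 10^(−4.82) = 1.51 × 10^-5
Solve x² + 1.51e-05x − 3.76e-09 = 0 → x = 5.42 × 10^-5 M
Fraction ionized = 5.42 × 10^-5 / 0.000249 = 0.2177 → 21.8%

21.8%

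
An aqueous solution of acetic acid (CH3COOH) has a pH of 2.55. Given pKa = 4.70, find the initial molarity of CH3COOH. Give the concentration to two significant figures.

C₀ = 4.0 × 10^-1 M

[H+] = 10^(-2.55) = 2.82 × 10^-3 M = x
Ka = 10^(−4.70) = 2.00 × 10^-5
Ka = x²/(C₀ − x) ⇒ C₀ = x + x²/Ka
C₀ = 2.82 × 10^-3 + (2.82 × 10^-3)²/(2.00 × 10^-5) = 4.00 × 10^-1 M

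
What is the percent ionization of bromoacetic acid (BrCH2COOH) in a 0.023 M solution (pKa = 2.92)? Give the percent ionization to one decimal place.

20.4%

BrCH2COOH ⇌ BrCH2COO- + H+; let x = [H+] at equilibrium.
Ka = 10^(−2.92) = 1.20 × 10^-3
Ka = x²/(C₀ − x); solving the quadratic gives x = 4.69 × 10^-3 M.
% ionization = x/C₀ × 100% = 4.69 × 10^-3/0.023 × 100% = 20.4%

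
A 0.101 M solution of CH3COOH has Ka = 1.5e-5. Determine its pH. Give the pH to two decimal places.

pH = 2.91

CH3COOH ⇌ CH3COO- + H+
Let x = [H+] at equilibrium. Ka = x²/(0.101 − x).
Neglecting x in the denominator: x = √(1.5 × 10^-5 × 0.101) = 1.23 × 10^-3 M
Check: 1.2% ionized — well under 5%, approximation valid.
pH = −log[H+] = −log(1.23 × 10^-3) = 2.91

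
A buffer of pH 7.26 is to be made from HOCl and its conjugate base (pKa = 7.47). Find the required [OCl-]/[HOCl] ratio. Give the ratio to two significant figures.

ratio = 0.62

pH = pKa + log(r) ⇒ log(r) = 7.26 − 7.47 = -0.21
r = [OCl-]/[HOCl] = 10^(-0.21) = 0.617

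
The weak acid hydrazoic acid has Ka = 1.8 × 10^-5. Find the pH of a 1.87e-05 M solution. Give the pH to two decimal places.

HN3 ⇌ N3- + H+
Ka = x²/(1.87e-05 − x) = 1.8 × 10^-5
Here C₀/Ka ≈ 1.04, so the small-x approximation fails. Use the quadratic:
x = (−Ka + √(Ka² + 4·Ka·C₀))/2 = 1.14 × 10^-5 M
pH = −log(1.14 × 10^-5) = 4.94

pH = 4.94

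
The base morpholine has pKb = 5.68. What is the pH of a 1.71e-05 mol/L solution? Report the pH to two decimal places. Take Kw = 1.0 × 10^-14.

C4H8ONH + H2O ⇌ C4H8ONH2+ + OH-
Kb = 10^(−5.68) = 2.09 × 10^-6
Kb = x²/(1.71e-05 − x) = 2.09 × 10^-6
The 5% rule fails; solving x² + Kb·x − Kb·C₀ = 0 exactly:
x = [−2.09e-06 + √(2.09e-06² + 1.43e-10)]/2 = 5.02 × 10^-6 M
pOH = −log(5.02 × 10^-6) = 5.30; pH = 14.00 − 5.30 = 8.70

pH = 8.70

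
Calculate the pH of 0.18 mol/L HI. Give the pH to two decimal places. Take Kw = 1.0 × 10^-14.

HI is a strong acid and dissociates completely, so [H+] = 0.18 M.
pH = -log(0.18) = 0.74

pH = 0.74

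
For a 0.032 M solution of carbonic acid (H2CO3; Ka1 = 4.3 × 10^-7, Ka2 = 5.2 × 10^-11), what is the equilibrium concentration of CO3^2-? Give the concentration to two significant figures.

5.2 × 10^-11 M

First ionization gives [H+] ≈ [HCO3-] = 1.17 × 10^-4 M.
Second step: Ka2 = [H+][CO3^2-]/[HCO3-] ≈ [CO3^2-] (since [H+] ≈ [HCO3-]).
So [CO3^2-] ≈ Ka2.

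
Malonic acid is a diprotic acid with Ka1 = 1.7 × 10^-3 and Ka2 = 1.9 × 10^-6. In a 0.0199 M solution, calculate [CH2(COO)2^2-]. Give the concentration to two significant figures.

1.9 × 10^-6 M

First ionization gives [H+] ≈ [CH2(COOH)COO-] = 5.03 × 10^-3 M.
Second step: Ka2 = [H+][CH2(COO)2^2-]/[CH2(COOH)COO-] ≈ [CH2(COO)2^2-] (since [H+] ≈ [CH2(COOH)COO-]).
So [CH2(COO)2^2-] ≈ Ka2.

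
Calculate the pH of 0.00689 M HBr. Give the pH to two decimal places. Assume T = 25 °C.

HBr is a strong acid and dissociates completely, so [H+] = 0.00689 M.
pH = -log(0.00689) = 2.16

pH = 2.16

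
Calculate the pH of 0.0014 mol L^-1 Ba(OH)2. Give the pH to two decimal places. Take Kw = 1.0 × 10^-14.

Ba(OH)2 is a strong base (each formula unit releases 2 OH-); [OH-] = 0.0028 M.
pOH = -log(0.0028) = 2.55
pH = 14.00 - 2.55 = 11.45

pH = 11.45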